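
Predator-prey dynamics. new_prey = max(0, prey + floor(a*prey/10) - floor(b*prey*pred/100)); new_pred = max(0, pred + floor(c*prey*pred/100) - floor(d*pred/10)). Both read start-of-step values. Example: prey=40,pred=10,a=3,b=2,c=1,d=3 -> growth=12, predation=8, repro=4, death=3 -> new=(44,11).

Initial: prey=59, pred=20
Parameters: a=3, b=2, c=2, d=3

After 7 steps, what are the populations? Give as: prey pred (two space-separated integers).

Step 1: prey: 59+17-23=53; pred: 20+23-6=37
Step 2: prey: 53+15-39=29; pred: 37+39-11=65
Step 3: prey: 29+8-37=0; pred: 65+37-19=83
Step 4: prey: 0+0-0=0; pred: 83+0-24=59
Step 5: prey: 0+0-0=0; pred: 59+0-17=42
Step 6: prey: 0+0-0=0; pred: 42+0-12=30
Step 7: prey: 0+0-0=0; pred: 30+0-9=21

Answer: 0 21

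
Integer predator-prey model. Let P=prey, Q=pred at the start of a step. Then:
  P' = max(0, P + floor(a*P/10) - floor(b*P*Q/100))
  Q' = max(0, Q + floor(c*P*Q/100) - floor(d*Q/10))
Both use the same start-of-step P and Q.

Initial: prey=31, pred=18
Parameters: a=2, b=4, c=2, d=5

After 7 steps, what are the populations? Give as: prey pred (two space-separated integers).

Step 1: prey: 31+6-22=15; pred: 18+11-9=20
Step 2: prey: 15+3-12=6; pred: 20+6-10=16
Step 3: prey: 6+1-3=4; pred: 16+1-8=9
Step 4: prey: 4+0-1=3; pred: 9+0-4=5
Step 5: prey: 3+0-0=3; pred: 5+0-2=3
Step 6: prey: 3+0-0=3; pred: 3+0-1=2
Step 7: prey: 3+0-0=3; pred: 2+0-1=1

Answer: 3 1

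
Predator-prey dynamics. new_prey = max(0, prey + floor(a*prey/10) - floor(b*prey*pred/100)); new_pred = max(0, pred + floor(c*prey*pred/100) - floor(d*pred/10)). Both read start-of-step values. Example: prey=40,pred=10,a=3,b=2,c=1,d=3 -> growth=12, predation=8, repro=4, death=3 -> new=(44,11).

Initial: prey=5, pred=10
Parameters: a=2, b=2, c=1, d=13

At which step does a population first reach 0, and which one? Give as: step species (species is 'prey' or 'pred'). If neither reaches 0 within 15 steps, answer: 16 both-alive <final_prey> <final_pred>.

Answer: 1 pred

Derivation:
Step 1: prey: 5+1-1=5; pred: 10+0-13=0
First extinction: pred at step 1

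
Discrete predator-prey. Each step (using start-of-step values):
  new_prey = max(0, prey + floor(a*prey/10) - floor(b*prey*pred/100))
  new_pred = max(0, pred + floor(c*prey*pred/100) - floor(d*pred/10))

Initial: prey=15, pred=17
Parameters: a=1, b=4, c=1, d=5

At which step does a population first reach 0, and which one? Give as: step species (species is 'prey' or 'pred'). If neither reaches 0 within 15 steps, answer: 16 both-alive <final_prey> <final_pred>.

Step 1: prey: 15+1-10=6; pred: 17+2-8=11
Step 2: prey: 6+0-2=4; pred: 11+0-5=6
Step 3: prey: 4+0-0=4; pred: 6+0-3=3
Step 4: prey: 4+0-0=4; pred: 3+0-1=2
Step 5: prey: 4+0-0=4; pred: 2+0-1=1
Step 6: prey: 4+0-0=4; pred: 1+0-0=1
Steps 7-15: state stable at prey=4, pred=1 (no change)
No extinction within 15 steps

Answer: 16 both-alive 4 1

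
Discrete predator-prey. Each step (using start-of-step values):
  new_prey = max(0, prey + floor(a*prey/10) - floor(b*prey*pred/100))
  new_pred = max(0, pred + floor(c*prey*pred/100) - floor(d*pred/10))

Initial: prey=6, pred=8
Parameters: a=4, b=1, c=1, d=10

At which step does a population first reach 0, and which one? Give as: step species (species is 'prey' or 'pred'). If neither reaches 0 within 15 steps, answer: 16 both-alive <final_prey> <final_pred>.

Answer: 1 pred

Derivation:
Step 1: prey: 6+2-0=8; pred: 8+0-8=0
First extinction: pred at step 1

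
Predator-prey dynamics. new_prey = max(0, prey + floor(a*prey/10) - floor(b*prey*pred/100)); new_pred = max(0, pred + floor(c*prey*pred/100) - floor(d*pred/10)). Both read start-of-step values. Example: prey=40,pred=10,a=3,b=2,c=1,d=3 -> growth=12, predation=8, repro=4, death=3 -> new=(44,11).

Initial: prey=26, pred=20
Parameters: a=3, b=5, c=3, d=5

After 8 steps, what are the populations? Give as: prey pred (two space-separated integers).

Answer: 1 1

Derivation:
Step 1: prey: 26+7-26=7; pred: 20+15-10=25
Step 2: prey: 7+2-8=1; pred: 25+5-12=18
Step 3: prey: 1+0-0=1; pred: 18+0-9=9
Step 4: prey: 1+0-0=1; pred: 9+0-4=5
Step 5: prey: 1+0-0=1; pred: 5+0-2=3
Step 6: prey: 1+0-0=1; pred: 3+0-1=2
Step 7: prey: 1+0-0=1; pred: 2+0-1=1
Step 8: prey: 1+0-0=1; pred: 1+0-0=1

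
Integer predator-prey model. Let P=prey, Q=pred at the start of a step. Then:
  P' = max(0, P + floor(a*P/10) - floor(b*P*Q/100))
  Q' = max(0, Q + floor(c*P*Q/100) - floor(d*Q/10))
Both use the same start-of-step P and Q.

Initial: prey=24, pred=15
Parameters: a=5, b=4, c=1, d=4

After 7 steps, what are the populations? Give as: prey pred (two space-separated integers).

Answer: 52 8

Derivation:
Step 1: prey: 24+12-14=22; pred: 15+3-6=12
Step 2: prey: 22+11-10=23; pred: 12+2-4=10
Step 3: prey: 23+11-9=25; pred: 10+2-4=8
Step 4: prey: 25+12-8=29; pred: 8+2-3=7
Step 5: prey: 29+14-8=35; pred: 7+2-2=7
Step 6: prey: 35+17-9=43; pred: 7+2-2=7
Step 7: prey: 43+21-12=52; pred: 7+3-2=8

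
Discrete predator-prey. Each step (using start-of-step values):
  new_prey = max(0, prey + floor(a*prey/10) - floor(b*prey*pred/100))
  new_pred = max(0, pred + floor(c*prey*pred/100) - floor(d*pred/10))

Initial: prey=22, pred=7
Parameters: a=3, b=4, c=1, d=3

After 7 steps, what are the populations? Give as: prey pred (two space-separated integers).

Step 1: prey: 22+6-6=22; pred: 7+1-2=6
Step 2: prey: 22+6-5=23; pred: 6+1-1=6
Step 3: prey: 23+6-5=24; pred: 6+1-1=6
Step 4: prey: 24+7-5=26; pred: 6+1-1=6
Step 5: prey: 26+7-6=27; pred: 6+1-1=6
Step 6: prey: 27+8-6=29; pred: 6+1-1=6
Step 7: prey: 29+8-6=31; pred: 6+1-1=6

Answer: 31 6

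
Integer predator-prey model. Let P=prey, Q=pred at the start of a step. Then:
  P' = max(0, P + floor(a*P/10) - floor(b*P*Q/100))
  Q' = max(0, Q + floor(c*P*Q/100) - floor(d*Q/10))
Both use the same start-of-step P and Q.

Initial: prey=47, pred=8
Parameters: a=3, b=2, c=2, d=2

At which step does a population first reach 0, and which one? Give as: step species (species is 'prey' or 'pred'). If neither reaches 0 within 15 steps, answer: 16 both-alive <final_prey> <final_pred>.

Step 1: prey: 47+14-7=54; pred: 8+7-1=14
Step 2: prey: 54+16-15=55; pred: 14+15-2=27
Step 3: prey: 55+16-29=42; pred: 27+29-5=51
Step 4: prey: 42+12-42=12; pred: 51+42-10=83
Step 5: prey: 12+3-19=0; pred: 83+19-16=86
First extinction: prey at step 5

Answer: 5 prey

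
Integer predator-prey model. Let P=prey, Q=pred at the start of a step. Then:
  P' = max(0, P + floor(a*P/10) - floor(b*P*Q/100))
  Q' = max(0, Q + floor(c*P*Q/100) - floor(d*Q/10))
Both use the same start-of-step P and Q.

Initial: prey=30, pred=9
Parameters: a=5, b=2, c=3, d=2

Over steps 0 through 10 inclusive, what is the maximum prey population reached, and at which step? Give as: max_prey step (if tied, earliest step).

Step 1: prey: 30+15-5=40; pred: 9+8-1=16
Step 2: prey: 40+20-12=48; pred: 16+19-3=32
Step 3: prey: 48+24-30=42; pred: 32+46-6=72
Step 4: prey: 42+21-60=3; pred: 72+90-14=148
Step 5: prey: 3+1-8=0; pred: 148+13-29=132
Step 6: prey: 0+0-0=0; pred: 132+0-26=106
Step 7: prey: 0+0-0=0; pred: 106+0-21=85
Step 8: prey: 0+0-0=0; pred: 85+0-17=68
Step 9: prey: 0+0-0=0; pred: 68+0-13=55
Step 10: prey: 0+0-0=0; pred: 55+0-11=44
Max prey = 48 at step 2

Answer: 48 2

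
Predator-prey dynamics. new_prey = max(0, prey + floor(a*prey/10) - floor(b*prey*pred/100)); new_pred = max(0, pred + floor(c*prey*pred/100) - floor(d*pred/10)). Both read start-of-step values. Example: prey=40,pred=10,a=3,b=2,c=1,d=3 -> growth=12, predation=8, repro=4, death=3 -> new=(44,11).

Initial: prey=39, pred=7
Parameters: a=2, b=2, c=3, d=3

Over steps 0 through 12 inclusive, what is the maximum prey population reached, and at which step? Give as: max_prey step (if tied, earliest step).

Step 1: prey: 39+7-5=41; pred: 7+8-2=13
Step 2: prey: 41+8-10=39; pred: 13+15-3=25
Step 3: prey: 39+7-19=27; pred: 25+29-7=47
Step 4: prey: 27+5-25=7; pred: 47+38-14=71
Step 5: prey: 7+1-9=0; pred: 71+14-21=64
Step 6: prey: 0+0-0=0; pred: 64+0-19=45
Step 7: prey: 0+0-0=0; pred: 45+0-13=32
Step 8: prey: 0+0-0=0; pred: 32+0-9=23
Step 9: prey: 0+0-0=0; pred: 23+0-6=17
Step 10: prey: 0+0-0=0; pred: 17+0-5=12
Step 11: prey: 0+0-0=0; pred: 12+0-3=9
Step 12: prey: 0+0-0=0; pred: 9+0-2=7
Max prey = 41 at step 1

Answer: 41 1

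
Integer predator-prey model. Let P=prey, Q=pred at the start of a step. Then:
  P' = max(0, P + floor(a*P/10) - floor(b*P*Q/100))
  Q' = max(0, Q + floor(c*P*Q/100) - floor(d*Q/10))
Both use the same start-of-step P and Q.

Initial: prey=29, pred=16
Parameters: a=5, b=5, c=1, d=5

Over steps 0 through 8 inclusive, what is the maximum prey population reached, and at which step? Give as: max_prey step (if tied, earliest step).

Answer: 90 8

Derivation:
Step 1: prey: 29+14-23=20; pred: 16+4-8=12
Step 2: prey: 20+10-12=18; pred: 12+2-6=8
Step 3: prey: 18+9-7=20; pred: 8+1-4=5
Step 4: prey: 20+10-5=25; pred: 5+1-2=4
Step 5: prey: 25+12-5=32; pred: 4+1-2=3
Step 6: prey: 32+16-4=44; pred: 3+0-1=2
Step 7: prey: 44+22-4=62; pred: 2+0-1=1
Step 8: prey: 62+31-3=90; pred: 1+0-0=1
Max prey = 90 at step 8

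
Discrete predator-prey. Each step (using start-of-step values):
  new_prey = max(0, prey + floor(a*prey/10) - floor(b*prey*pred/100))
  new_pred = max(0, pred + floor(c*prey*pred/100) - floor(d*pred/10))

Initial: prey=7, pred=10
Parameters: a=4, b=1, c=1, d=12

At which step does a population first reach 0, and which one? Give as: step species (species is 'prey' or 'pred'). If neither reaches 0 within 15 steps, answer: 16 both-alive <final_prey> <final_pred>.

Answer: 1 pred

Derivation:
Step 1: prey: 7+2-0=9; pred: 10+0-12=0
First extinction: pred at step 1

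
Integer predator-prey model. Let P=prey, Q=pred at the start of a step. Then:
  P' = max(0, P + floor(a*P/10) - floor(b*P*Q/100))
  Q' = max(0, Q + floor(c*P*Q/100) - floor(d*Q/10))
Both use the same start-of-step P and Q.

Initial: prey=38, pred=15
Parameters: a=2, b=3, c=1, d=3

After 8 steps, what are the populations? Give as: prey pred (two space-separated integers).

Step 1: prey: 38+7-17=28; pred: 15+5-4=16
Step 2: prey: 28+5-13=20; pred: 16+4-4=16
Step 3: prey: 20+4-9=15; pred: 16+3-4=15
Step 4: prey: 15+3-6=12; pred: 15+2-4=13
Step 5: prey: 12+2-4=10; pred: 13+1-3=11
Step 6: prey: 10+2-3=9; pred: 11+1-3=9
Step 7: prey: 9+1-2=8; pred: 9+0-2=7
Step 8: prey: 8+1-1=8; pred: 7+0-2=5

Answer: 8 5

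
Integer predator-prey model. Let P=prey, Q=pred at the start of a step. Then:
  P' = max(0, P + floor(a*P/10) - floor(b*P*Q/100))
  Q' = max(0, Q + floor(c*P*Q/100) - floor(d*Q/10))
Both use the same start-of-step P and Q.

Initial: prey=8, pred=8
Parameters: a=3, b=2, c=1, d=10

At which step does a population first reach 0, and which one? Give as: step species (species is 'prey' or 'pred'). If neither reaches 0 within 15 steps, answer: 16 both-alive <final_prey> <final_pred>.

Step 1: prey: 8+2-1=9; pred: 8+0-8=0
First extinction: pred at step 1

Answer: 1 pred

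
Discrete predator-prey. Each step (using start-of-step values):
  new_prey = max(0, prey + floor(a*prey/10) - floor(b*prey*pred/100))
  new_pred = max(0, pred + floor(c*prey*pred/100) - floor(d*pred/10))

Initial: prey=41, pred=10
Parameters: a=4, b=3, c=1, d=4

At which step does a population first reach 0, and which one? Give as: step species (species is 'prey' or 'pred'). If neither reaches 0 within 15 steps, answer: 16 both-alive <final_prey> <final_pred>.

Answer: 16 both-alive 22 6

Derivation:
Step 1: prey: 41+16-12=45; pred: 10+4-4=10
Step 2: prey: 45+18-13=50; pred: 10+4-4=10
Step 3: prey: 50+20-15=55; pred: 10+5-4=11
Step 4: prey: 55+22-18=59; pred: 11+6-4=13
Step 5: prey: 59+23-23=59; pred: 13+7-5=15
Step 6: prey: 59+23-26=56; pred: 15+8-6=17
Step 7: prey: 56+22-28=50; pred: 17+9-6=20
Step 8: prey: 50+20-30=40; pred: 20+10-8=22
Step 9: prey: 40+16-26=30; pred: 22+8-8=22
Step 10: prey: 30+12-19=23; pred: 22+6-8=20
Step 11: prey: 23+9-13=19; pred: 20+4-8=16
Step 12: prey: 19+7-9=17; pred: 16+3-6=13
Step 13: prey: 17+6-6=17; pred: 13+2-5=10
Step 14: prey: 17+6-5=18; pred: 10+1-4=7
Step 15: prey: 18+7-3=22; pred: 7+1-2=6
No extinction within 15 steps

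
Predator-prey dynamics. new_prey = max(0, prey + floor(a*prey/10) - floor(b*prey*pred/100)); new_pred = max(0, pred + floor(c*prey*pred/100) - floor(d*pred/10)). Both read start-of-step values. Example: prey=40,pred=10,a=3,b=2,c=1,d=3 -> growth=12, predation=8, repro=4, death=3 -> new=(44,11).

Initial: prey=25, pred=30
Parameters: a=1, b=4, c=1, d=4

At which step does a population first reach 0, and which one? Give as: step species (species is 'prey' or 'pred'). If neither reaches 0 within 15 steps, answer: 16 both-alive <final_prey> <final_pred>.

Answer: 1 prey

Derivation:
Step 1: prey: 25+2-30=0; pred: 30+7-12=25
First extinction: prey at step 1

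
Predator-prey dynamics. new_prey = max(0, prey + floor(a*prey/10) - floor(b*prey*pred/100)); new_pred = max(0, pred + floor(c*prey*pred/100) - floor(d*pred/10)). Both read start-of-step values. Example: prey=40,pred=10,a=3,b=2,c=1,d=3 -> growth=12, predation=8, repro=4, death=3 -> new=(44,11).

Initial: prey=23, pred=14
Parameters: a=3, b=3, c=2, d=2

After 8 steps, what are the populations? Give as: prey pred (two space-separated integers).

Step 1: prey: 23+6-9=20; pred: 14+6-2=18
Step 2: prey: 20+6-10=16; pred: 18+7-3=22
Step 3: prey: 16+4-10=10; pred: 22+7-4=25
Step 4: prey: 10+3-7=6; pred: 25+5-5=25
Step 5: prey: 6+1-4=3; pred: 25+3-5=23
Step 6: prey: 3+0-2=1; pred: 23+1-4=20
Step 7: prey: 1+0-0=1; pred: 20+0-4=16
Step 8: prey: 1+0-0=1; pred: 16+0-3=13

Answer: 1 13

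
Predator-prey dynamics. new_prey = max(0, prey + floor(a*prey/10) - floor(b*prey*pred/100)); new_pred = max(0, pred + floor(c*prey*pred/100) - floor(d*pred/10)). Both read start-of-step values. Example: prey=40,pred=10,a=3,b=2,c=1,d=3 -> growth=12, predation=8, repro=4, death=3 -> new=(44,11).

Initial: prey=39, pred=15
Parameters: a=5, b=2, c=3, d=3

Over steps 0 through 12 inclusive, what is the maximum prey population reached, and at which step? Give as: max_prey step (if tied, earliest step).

Step 1: prey: 39+19-11=47; pred: 15+17-4=28
Step 2: prey: 47+23-26=44; pred: 28+39-8=59
Step 3: prey: 44+22-51=15; pred: 59+77-17=119
Step 4: prey: 15+7-35=0; pred: 119+53-35=137
Step 5: prey: 0+0-0=0; pred: 137+0-41=96
Step 6: prey: 0+0-0=0; pred: 96+0-28=68
Step 7: prey: 0+0-0=0; pred: 68+0-20=48
Step 8: prey: 0+0-0=0; pred: 48+0-14=34
Step 9: prey: 0+0-0=0; pred: 34+0-10=24
Step 10: prey: 0+0-0=0; pred: 24+0-7=17
Step 11: prey: 0+0-0=0; pred: 17+0-5=12
Step 12: prey: 0+0-0=0; pred: 12+0-3=9
Max prey = 47 at step 1

Answer: 47 1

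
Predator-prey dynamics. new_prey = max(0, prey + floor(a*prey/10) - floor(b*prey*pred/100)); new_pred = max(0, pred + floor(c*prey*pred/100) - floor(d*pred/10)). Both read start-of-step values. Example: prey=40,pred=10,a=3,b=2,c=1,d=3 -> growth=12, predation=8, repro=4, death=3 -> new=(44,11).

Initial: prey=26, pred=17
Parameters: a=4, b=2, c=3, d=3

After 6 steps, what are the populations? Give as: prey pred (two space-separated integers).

Step 1: prey: 26+10-8=28; pred: 17+13-5=25
Step 2: prey: 28+11-14=25; pred: 25+21-7=39
Step 3: prey: 25+10-19=16; pred: 39+29-11=57
Step 4: prey: 16+6-18=4; pred: 57+27-17=67
Step 5: prey: 4+1-5=0; pred: 67+8-20=55
Step 6: prey: 0+0-0=0; pred: 55+0-16=39

Answer: 0 39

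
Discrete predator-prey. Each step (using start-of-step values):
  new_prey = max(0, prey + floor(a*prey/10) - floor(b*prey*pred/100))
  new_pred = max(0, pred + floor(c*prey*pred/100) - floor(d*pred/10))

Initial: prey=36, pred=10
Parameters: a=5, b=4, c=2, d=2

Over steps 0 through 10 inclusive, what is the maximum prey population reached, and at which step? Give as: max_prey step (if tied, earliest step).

Answer: 40 1

Derivation:
Step 1: prey: 36+18-14=40; pred: 10+7-2=15
Step 2: prey: 40+20-24=36; pred: 15+12-3=24
Step 3: prey: 36+18-34=20; pred: 24+17-4=37
Step 4: prey: 20+10-29=1; pred: 37+14-7=44
Step 5: prey: 1+0-1=0; pred: 44+0-8=36
Step 6: prey: 0+0-0=0; pred: 36+0-7=29
Step 7: prey: 0+0-0=0; pred: 29+0-5=24
Step 8: prey: 0+0-0=0; pred: 24+0-4=20
Step 9: prey: 0+0-0=0; pred: 20+0-4=16
Step 10: prey: 0+0-0=0; pred: 16+0-3=13
Max prey = 40 at step 1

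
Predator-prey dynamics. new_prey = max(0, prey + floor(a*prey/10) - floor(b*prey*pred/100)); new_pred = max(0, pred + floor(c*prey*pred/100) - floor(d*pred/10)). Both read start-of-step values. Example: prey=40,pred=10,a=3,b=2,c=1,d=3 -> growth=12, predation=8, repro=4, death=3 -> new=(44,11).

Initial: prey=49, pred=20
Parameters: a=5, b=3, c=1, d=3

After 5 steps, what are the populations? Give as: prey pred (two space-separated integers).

Step 1: prey: 49+24-29=44; pred: 20+9-6=23
Step 2: prey: 44+22-30=36; pred: 23+10-6=27
Step 3: prey: 36+18-29=25; pred: 27+9-8=28
Step 4: prey: 25+12-21=16; pred: 28+7-8=27
Step 5: prey: 16+8-12=12; pred: 27+4-8=23

Answer: 12 23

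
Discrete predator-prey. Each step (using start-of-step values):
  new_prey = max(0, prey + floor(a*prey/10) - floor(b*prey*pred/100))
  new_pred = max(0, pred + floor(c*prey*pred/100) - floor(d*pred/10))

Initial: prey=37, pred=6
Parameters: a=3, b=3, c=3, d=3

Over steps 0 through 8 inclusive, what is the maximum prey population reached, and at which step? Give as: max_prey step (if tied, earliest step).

Answer: 42 1

Derivation:
Step 1: prey: 37+11-6=42; pred: 6+6-1=11
Step 2: prey: 42+12-13=41; pred: 11+13-3=21
Step 3: prey: 41+12-25=28; pred: 21+25-6=40
Step 4: prey: 28+8-33=3; pred: 40+33-12=61
Step 5: prey: 3+0-5=0; pred: 61+5-18=48
Step 6: prey: 0+0-0=0; pred: 48+0-14=34
Step 7: prey: 0+0-0=0; pred: 34+0-10=24
Step 8: prey: 0+0-0=0; pred: 24+0-7=17
Max prey = 42 at step 1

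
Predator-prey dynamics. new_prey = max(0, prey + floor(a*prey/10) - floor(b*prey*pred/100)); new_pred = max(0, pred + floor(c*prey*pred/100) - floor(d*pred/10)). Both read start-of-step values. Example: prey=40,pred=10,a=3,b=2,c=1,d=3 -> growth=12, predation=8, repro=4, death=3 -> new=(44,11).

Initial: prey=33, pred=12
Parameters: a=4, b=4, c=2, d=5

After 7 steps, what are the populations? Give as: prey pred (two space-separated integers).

Step 1: prey: 33+13-15=31; pred: 12+7-6=13
Step 2: prey: 31+12-16=27; pred: 13+8-6=15
Step 3: prey: 27+10-16=21; pred: 15+8-7=16
Step 4: prey: 21+8-13=16; pred: 16+6-8=14
Step 5: prey: 16+6-8=14; pred: 14+4-7=11
Step 6: prey: 14+5-6=13; pred: 11+3-5=9
Step 7: prey: 13+5-4=14; pred: 9+2-4=7

Answer: 14 7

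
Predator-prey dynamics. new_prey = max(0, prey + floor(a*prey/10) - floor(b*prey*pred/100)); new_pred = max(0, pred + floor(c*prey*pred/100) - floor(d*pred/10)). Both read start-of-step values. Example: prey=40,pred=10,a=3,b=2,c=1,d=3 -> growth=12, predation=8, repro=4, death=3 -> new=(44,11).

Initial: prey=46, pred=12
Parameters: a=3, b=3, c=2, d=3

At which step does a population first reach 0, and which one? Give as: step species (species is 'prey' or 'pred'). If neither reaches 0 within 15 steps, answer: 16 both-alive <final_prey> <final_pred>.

Answer: 5 prey

Derivation:
Step 1: prey: 46+13-16=43; pred: 12+11-3=20
Step 2: prey: 43+12-25=30; pred: 20+17-6=31
Step 3: prey: 30+9-27=12; pred: 31+18-9=40
Step 4: prey: 12+3-14=1; pred: 40+9-12=37
Step 5: prey: 1+0-1=0; pred: 37+0-11=26
First extinction: prey at step 5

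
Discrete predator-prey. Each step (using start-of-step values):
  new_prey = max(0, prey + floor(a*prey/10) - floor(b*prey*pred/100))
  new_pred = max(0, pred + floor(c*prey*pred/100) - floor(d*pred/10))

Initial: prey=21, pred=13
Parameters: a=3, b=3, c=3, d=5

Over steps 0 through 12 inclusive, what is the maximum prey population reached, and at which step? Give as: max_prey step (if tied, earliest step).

Answer: 22 12

Derivation:
Step 1: prey: 21+6-8=19; pred: 13+8-6=15
Step 2: prey: 19+5-8=16; pred: 15+8-7=16
Step 3: prey: 16+4-7=13; pred: 16+7-8=15
Step 4: prey: 13+3-5=11; pred: 15+5-7=13
Step 5: prey: 11+3-4=10; pred: 13+4-6=11
Step 6: prey: 10+3-3=10; pred: 11+3-5=9
Step 7: prey: 10+3-2=11; pred: 9+2-4=7
Step 8: prey: 11+3-2=12; pred: 7+2-3=6
Step 9: prey: 12+3-2=13; pred: 6+2-3=5
Step 10: prey: 13+3-1=15; pred: 5+1-2=4
Step 11: prey: 15+4-1=18; pred: 4+1-2=3
Step 12: prey: 18+5-1=22; pred: 3+1-1=3
Max prey = 22 at step 12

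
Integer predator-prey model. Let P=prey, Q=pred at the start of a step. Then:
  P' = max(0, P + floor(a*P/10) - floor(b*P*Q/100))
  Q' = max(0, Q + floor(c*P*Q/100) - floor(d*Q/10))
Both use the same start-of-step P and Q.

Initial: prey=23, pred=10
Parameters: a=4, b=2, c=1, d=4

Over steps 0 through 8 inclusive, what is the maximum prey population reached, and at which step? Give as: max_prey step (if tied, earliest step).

Step 1: prey: 23+9-4=28; pred: 10+2-4=8
Step 2: prey: 28+11-4=35; pred: 8+2-3=7
Step 3: prey: 35+14-4=45; pred: 7+2-2=7
Step 4: prey: 45+18-6=57; pred: 7+3-2=8
Step 5: prey: 57+22-9=70; pred: 8+4-3=9
Step 6: prey: 70+28-12=86; pred: 9+6-3=12
Step 7: prey: 86+34-20=100; pred: 12+10-4=18
Step 8: prey: 100+40-36=104; pred: 18+18-7=29
Max prey = 104 at step 8

Answer: 104 8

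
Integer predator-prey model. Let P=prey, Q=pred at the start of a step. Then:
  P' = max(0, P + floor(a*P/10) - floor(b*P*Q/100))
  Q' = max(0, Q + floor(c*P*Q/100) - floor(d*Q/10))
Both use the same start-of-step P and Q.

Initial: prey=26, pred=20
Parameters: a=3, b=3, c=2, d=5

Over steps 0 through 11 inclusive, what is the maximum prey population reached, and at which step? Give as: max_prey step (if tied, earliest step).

Step 1: prey: 26+7-15=18; pred: 20+10-10=20
Step 2: prey: 18+5-10=13; pred: 20+7-10=17
Step 3: prey: 13+3-6=10; pred: 17+4-8=13
Step 4: prey: 10+3-3=10; pred: 13+2-6=9
Step 5: prey: 10+3-2=11; pred: 9+1-4=6
Step 6: prey: 11+3-1=13; pred: 6+1-3=4
Step 7: prey: 13+3-1=15; pred: 4+1-2=3
Step 8: prey: 15+4-1=18; pred: 3+0-1=2
Step 9: prey: 18+5-1=22; pred: 2+0-1=1
Step 10: prey: 22+6-0=28; pred: 1+0-0=1
Step 11: prey: 28+8-0=36; pred: 1+0-0=1
Max prey = 36 at step 11

Answer: 36 11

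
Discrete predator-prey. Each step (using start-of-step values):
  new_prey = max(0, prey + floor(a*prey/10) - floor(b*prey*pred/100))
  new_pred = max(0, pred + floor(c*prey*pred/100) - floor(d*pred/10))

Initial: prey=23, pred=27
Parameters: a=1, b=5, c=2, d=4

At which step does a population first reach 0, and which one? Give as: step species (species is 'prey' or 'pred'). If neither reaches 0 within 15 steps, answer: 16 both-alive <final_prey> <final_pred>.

Step 1: prey: 23+2-31=0; pred: 27+12-10=29
First extinction: prey at step 1

Answer: 1 prey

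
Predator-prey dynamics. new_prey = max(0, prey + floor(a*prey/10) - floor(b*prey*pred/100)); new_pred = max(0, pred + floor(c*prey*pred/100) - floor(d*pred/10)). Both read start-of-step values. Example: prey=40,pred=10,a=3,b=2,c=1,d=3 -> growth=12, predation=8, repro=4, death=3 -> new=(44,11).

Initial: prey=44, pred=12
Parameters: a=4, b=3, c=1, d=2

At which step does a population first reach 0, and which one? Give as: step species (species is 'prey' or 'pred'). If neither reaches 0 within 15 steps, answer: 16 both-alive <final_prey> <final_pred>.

Step 1: prey: 44+17-15=46; pred: 12+5-2=15
Step 2: prey: 46+18-20=44; pred: 15+6-3=18
Step 3: prey: 44+17-23=38; pred: 18+7-3=22
Step 4: prey: 38+15-25=28; pred: 22+8-4=26
Step 5: prey: 28+11-21=18; pred: 26+7-5=28
Step 6: prey: 18+7-15=10; pred: 28+5-5=28
Step 7: prey: 10+4-8=6; pred: 28+2-5=25
Step 8: prey: 6+2-4=4; pred: 25+1-5=21
Step 9: prey: 4+1-2=3; pred: 21+0-4=17
Step 10: prey: 3+1-1=3; pred: 17+0-3=14
Step 11: prey: 3+1-1=3; pred: 14+0-2=12
Step 12: prey: 3+1-1=3; pred: 12+0-2=10
Step 13: prey: 3+1-0=4; pred: 10+0-2=8
Step 14: prey: 4+1-0=5; pred: 8+0-1=7
Step 15: prey: 5+2-1=6; pred: 7+0-1=6
No extinction within 15 steps

Answer: 16 both-alive 6 6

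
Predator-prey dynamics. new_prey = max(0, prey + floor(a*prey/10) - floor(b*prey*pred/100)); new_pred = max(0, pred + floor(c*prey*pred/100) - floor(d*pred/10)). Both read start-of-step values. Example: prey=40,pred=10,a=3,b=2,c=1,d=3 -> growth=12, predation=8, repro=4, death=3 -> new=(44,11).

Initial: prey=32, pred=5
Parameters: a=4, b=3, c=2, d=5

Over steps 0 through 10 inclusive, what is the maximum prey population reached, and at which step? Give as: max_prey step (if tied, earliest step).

Answer: 64 4

Derivation:
Step 1: prey: 32+12-4=40; pred: 5+3-2=6
Step 2: prey: 40+16-7=49; pred: 6+4-3=7
Step 3: prey: 49+19-10=58; pred: 7+6-3=10
Step 4: prey: 58+23-17=64; pred: 10+11-5=16
Step 5: prey: 64+25-30=59; pred: 16+20-8=28
Step 6: prey: 59+23-49=33; pred: 28+33-14=47
Step 7: prey: 33+13-46=0; pred: 47+31-23=55
Step 8: prey: 0+0-0=0; pred: 55+0-27=28
Step 9: prey: 0+0-0=0; pred: 28+0-14=14
Step 10: prey: 0+0-0=0; pred: 14+0-7=7
Max prey = 64 at step 4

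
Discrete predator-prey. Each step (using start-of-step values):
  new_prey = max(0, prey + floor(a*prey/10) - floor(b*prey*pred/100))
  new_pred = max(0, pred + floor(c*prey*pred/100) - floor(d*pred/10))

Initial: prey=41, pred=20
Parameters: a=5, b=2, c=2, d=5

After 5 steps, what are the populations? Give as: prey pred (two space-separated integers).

Answer: 6 51

Derivation:
Step 1: prey: 41+20-16=45; pred: 20+16-10=26
Step 2: prey: 45+22-23=44; pred: 26+23-13=36
Step 3: prey: 44+22-31=35; pred: 36+31-18=49
Step 4: prey: 35+17-34=18; pred: 49+34-24=59
Step 5: prey: 18+9-21=6; pred: 59+21-29=51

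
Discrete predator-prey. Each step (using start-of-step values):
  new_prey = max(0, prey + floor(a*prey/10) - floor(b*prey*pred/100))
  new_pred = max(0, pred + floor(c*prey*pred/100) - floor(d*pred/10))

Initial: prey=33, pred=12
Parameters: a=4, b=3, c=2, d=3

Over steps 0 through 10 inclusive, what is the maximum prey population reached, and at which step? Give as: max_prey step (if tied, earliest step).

Step 1: prey: 33+13-11=35; pred: 12+7-3=16
Step 2: prey: 35+14-16=33; pred: 16+11-4=23
Step 3: prey: 33+13-22=24; pred: 23+15-6=32
Step 4: prey: 24+9-23=10; pred: 32+15-9=38
Step 5: prey: 10+4-11=3; pred: 38+7-11=34
Step 6: prey: 3+1-3=1; pred: 34+2-10=26
Step 7: prey: 1+0-0=1; pred: 26+0-7=19
Step 8: prey: 1+0-0=1; pred: 19+0-5=14
Step 9: prey: 1+0-0=1; pred: 14+0-4=10
Step 10: prey: 1+0-0=1; pred: 10+0-3=7
Max prey = 35 at step 1

Answer: 35 1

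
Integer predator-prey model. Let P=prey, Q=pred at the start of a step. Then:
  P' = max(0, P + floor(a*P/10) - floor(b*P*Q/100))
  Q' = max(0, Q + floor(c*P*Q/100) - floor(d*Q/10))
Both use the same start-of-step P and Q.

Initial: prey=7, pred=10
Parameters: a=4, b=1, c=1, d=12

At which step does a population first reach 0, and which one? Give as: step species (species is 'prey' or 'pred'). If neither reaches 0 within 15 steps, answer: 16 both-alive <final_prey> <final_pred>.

Step 1: prey: 7+2-0=9; pred: 10+0-12=0
First extinction: pred at step 1

Answer: 1 pred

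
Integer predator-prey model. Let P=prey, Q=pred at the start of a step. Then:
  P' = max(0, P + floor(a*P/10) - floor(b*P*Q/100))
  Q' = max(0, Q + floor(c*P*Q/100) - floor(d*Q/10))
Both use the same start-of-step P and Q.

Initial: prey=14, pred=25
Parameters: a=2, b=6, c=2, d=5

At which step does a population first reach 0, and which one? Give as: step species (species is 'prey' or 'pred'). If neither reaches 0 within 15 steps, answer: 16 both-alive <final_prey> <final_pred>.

Step 1: prey: 14+2-21=0; pred: 25+7-12=20
First extinction: prey at step 1

Answer: 1 prey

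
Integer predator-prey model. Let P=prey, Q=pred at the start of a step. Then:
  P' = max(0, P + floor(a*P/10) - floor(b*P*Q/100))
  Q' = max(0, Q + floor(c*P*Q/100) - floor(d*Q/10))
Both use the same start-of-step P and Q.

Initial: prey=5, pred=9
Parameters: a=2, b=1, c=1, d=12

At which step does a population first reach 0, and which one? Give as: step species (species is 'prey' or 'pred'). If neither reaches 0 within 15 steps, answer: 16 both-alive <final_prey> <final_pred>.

Step 1: prey: 5+1-0=6; pred: 9+0-10=0
First extinction: pred at step 1

Answer: 1 pred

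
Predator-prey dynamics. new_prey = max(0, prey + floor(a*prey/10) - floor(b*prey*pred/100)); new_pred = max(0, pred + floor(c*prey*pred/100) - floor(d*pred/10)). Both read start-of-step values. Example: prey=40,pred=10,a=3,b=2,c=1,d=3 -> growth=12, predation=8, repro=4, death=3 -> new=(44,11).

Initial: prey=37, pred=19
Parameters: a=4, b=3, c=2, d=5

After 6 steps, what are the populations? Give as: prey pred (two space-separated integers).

Step 1: prey: 37+14-21=30; pred: 19+14-9=24
Step 2: prey: 30+12-21=21; pred: 24+14-12=26
Step 3: prey: 21+8-16=13; pred: 26+10-13=23
Step 4: prey: 13+5-8=10; pred: 23+5-11=17
Step 5: prey: 10+4-5=9; pred: 17+3-8=12
Step 6: prey: 9+3-3=9; pred: 12+2-6=8

Answer: 9 8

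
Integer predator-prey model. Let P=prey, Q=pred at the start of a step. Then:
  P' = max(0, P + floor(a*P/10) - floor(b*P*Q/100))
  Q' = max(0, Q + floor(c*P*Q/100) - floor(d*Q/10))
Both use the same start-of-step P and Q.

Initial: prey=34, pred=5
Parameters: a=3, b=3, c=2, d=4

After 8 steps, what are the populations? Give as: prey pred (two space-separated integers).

Answer: 3 24

Derivation:
Step 1: prey: 34+10-5=39; pred: 5+3-2=6
Step 2: prey: 39+11-7=43; pred: 6+4-2=8
Step 3: prey: 43+12-10=45; pred: 8+6-3=11
Step 4: prey: 45+13-14=44; pred: 11+9-4=16
Step 5: prey: 44+13-21=36; pred: 16+14-6=24
Step 6: prey: 36+10-25=21; pred: 24+17-9=32
Step 7: prey: 21+6-20=7; pred: 32+13-12=33
Step 8: prey: 7+2-6=3; pred: 33+4-13=24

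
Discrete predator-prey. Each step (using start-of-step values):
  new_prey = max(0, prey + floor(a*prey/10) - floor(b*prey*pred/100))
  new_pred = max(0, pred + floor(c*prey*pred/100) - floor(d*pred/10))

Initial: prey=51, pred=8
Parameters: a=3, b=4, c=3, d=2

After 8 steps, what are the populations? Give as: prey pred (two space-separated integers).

Answer: 0 24

Derivation:
Step 1: prey: 51+15-16=50; pred: 8+12-1=19
Step 2: prey: 50+15-38=27; pred: 19+28-3=44
Step 3: prey: 27+8-47=0; pred: 44+35-8=71
Step 4: prey: 0+0-0=0; pred: 71+0-14=57
Step 5: prey: 0+0-0=0; pred: 57+0-11=46
Step 6: prey: 0+0-0=0; pred: 46+0-9=37
Step 7: prey: 0+0-0=0; pred: 37+0-7=30
Step 8: prey: 0+0-0=0; pred: 30+0-6=24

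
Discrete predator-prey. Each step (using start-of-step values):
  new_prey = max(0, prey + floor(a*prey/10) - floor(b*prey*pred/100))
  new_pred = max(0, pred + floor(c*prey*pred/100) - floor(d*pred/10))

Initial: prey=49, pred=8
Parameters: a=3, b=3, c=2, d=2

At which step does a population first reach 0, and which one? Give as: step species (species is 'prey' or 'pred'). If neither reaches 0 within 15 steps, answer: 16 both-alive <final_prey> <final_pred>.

Answer: 4 prey

Derivation:
Step 1: prey: 49+14-11=52; pred: 8+7-1=14
Step 2: prey: 52+15-21=46; pred: 14+14-2=26
Step 3: prey: 46+13-35=24; pred: 26+23-5=44
Step 4: prey: 24+7-31=0; pred: 44+21-8=57
First extinction: prey at step 4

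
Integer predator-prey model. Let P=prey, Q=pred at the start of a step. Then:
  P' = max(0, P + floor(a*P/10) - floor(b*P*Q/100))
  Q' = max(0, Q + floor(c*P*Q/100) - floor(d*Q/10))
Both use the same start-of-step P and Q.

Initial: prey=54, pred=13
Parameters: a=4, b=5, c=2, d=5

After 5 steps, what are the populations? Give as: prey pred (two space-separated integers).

Answer: 0 6

Derivation:
Step 1: prey: 54+21-35=40; pred: 13+14-6=21
Step 2: prey: 40+16-42=14; pred: 21+16-10=27
Step 3: prey: 14+5-18=1; pred: 27+7-13=21
Step 4: prey: 1+0-1=0; pred: 21+0-10=11
Step 5: prey: 0+0-0=0; pred: 11+0-5=6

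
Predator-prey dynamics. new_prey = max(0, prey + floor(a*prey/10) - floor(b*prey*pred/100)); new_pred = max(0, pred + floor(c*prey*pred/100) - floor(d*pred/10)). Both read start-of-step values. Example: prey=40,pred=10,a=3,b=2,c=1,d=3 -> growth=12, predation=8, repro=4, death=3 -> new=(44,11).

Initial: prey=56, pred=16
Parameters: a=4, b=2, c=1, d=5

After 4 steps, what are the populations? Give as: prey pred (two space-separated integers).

Step 1: prey: 56+22-17=61; pred: 16+8-8=16
Step 2: prey: 61+24-19=66; pred: 16+9-8=17
Step 3: prey: 66+26-22=70; pred: 17+11-8=20
Step 4: prey: 70+28-28=70; pred: 20+14-10=24

Answer: 70 24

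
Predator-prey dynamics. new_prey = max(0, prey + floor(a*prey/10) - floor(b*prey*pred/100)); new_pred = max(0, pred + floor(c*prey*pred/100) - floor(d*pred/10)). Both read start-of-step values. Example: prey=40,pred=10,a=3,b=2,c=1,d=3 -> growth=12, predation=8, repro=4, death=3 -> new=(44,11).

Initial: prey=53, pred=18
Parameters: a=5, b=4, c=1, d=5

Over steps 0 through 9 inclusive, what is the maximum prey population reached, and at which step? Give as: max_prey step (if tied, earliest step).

Step 1: prey: 53+26-38=41; pred: 18+9-9=18
Step 2: prey: 41+20-29=32; pred: 18+7-9=16
Step 3: prey: 32+16-20=28; pred: 16+5-8=13
Step 4: prey: 28+14-14=28; pred: 13+3-6=10
Step 5: prey: 28+14-11=31; pred: 10+2-5=7
Step 6: prey: 31+15-8=38; pred: 7+2-3=6
Step 7: prey: 38+19-9=48; pred: 6+2-3=5
Step 8: prey: 48+24-9=63; pred: 5+2-2=5
Step 9: prey: 63+31-12=82; pred: 5+3-2=6
Max prey = 82 at step 9

Answer: 82 9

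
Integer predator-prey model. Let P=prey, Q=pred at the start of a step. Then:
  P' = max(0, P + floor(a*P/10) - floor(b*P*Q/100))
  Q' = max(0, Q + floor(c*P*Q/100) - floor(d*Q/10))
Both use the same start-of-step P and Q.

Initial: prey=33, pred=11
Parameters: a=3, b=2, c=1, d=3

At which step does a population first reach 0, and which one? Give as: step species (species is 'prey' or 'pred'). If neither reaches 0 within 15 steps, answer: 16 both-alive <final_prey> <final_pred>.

Step 1: prey: 33+9-7=35; pred: 11+3-3=11
Step 2: prey: 35+10-7=38; pred: 11+3-3=11
Step 3: prey: 38+11-8=41; pred: 11+4-3=12
Step 4: prey: 41+12-9=44; pred: 12+4-3=13
Step 5: prey: 44+13-11=46; pred: 13+5-3=15
Step 6: prey: 46+13-13=46; pred: 15+6-4=17
Step 7: prey: 46+13-15=44; pred: 17+7-5=19
Step 8: prey: 44+13-16=41; pred: 19+8-5=22
Step 9: prey: 41+12-18=35; pred: 22+9-6=25
Step 10: prey: 35+10-17=28; pred: 25+8-7=26
Step 11: prey: 28+8-14=22; pred: 26+7-7=26
Step 12: prey: 22+6-11=17; pred: 26+5-7=24
Step 13: prey: 17+5-8=14; pred: 24+4-7=21
Step 14: prey: 14+4-5=13; pred: 21+2-6=17
Step 15: prey: 13+3-4=12; pred: 17+2-5=14
No extinction within 15 steps

Answer: 16 both-alive 12 14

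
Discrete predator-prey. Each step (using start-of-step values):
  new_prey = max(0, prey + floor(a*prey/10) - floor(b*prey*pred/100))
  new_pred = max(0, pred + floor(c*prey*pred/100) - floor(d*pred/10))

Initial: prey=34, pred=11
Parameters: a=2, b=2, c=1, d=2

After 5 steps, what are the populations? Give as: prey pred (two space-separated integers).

Answer: 24 17

Derivation:
Step 1: prey: 34+6-7=33; pred: 11+3-2=12
Step 2: prey: 33+6-7=32; pred: 12+3-2=13
Step 3: prey: 32+6-8=30; pred: 13+4-2=15
Step 4: prey: 30+6-9=27; pred: 15+4-3=16
Step 5: prey: 27+5-8=24; pred: 16+4-3=17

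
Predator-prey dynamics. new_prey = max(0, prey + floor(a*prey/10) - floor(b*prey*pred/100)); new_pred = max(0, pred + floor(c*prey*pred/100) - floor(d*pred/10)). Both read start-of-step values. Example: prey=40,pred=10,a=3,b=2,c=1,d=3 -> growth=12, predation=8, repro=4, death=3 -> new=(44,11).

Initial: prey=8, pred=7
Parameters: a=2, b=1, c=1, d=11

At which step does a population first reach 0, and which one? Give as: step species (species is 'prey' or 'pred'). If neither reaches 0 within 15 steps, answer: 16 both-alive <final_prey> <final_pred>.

Step 1: prey: 8+1-0=9; pred: 7+0-7=0
First extinction: pred at step 1

Answer: 1 pred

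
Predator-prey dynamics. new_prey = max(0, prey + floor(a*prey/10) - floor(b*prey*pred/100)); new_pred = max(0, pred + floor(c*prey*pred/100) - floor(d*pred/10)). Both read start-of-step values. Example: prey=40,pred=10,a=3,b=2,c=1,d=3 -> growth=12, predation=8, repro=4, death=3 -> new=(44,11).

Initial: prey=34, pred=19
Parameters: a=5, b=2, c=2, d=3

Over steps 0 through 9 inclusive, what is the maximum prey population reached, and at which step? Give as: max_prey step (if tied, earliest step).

Step 1: prey: 34+17-12=39; pred: 19+12-5=26
Step 2: prey: 39+19-20=38; pred: 26+20-7=39
Step 3: prey: 38+19-29=28; pred: 39+29-11=57
Step 4: prey: 28+14-31=11; pred: 57+31-17=71
Step 5: prey: 11+5-15=1; pred: 71+15-21=65
Step 6: prey: 1+0-1=0; pred: 65+1-19=47
Step 7: prey: 0+0-0=0; pred: 47+0-14=33
Step 8: prey: 0+0-0=0; pred: 33+0-9=24
Step 9: prey: 0+0-0=0; pred: 24+0-7=17
Max prey = 39 at step 1

Answer: 39 1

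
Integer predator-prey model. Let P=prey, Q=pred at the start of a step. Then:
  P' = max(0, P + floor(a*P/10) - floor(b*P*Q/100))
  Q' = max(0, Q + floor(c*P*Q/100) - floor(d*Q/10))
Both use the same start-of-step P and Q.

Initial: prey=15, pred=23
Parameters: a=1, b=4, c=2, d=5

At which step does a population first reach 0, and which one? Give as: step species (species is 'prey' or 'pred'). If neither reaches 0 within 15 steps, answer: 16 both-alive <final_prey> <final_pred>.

Step 1: prey: 15+1-13=3; pred: 23+6-11=18
Step 2: prey: 3+0-2=1; pred: 18+1-9=10
Step 3: prey: 1+0-0=1; pred: 10+0-5=5
Step 4: prey: 1+0-0=1; pred: 5+0-2=3
Step 5: prey: 1+0-0=1; pred: 3+0-1=2
Step 6: prey: 1+0-0=1; pred: 2+0-1=1
Step 7: prey: 1+0-0=1; pred: 1+0-0=1
Steps 8-15: state stable at prey=1, pred=1 (no change)
No extinction within 15 steps

Answer: 16 both-alive 1 1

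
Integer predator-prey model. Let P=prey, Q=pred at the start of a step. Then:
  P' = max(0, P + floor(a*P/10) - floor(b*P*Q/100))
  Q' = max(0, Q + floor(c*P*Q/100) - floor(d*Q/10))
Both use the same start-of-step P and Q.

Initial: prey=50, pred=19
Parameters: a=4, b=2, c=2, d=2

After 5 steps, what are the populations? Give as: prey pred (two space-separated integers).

Step 1: prey: 50+20-19=51; pred: 19+19-3=35
Step 2: prey: 51+20-35=36; pred: 35+35-7=63
Step 3: prey: 36+14-45=5; pred: 63+45-12=96
Step 4: prey: 5+2-9=0; pred: 96+9-19=86
Step 5: prey: 0+0-0=0; pred: 86+0-17=69

Answer: 0 69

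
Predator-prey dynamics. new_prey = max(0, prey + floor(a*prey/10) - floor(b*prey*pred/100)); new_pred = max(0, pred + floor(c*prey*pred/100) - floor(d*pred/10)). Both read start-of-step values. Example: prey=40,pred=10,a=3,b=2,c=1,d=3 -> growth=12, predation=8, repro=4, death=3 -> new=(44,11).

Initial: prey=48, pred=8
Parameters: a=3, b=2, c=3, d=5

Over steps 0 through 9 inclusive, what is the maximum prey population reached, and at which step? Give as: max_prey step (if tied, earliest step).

Answer: 55 1

Derivation:
Step 1: prey: 48+14-7=55; pred: 8+11-4=15
Step 2: prey: 55+16-16=55; pred: 15+24-7=32
Step 3: prey: 55+16-35=36; pred: 32+52-16=68
Step 4: prey: 36+10-48=0; pred: 68+73-34=107
Step 5: prey: 0+0-0=0; pred: 107+0-53=54
Step 6: prey: 0+0-0=0; pred: 54+0-27=27
Step 7: prey: 0+0-0=0; pred: 27+0-13=14
Step 8: prey: 0+0-0=0; pred: 14+0-7=7
Step 9: prey: 0+0-0=0; pred: 7+0-3=4
Max prey = 55 at step 1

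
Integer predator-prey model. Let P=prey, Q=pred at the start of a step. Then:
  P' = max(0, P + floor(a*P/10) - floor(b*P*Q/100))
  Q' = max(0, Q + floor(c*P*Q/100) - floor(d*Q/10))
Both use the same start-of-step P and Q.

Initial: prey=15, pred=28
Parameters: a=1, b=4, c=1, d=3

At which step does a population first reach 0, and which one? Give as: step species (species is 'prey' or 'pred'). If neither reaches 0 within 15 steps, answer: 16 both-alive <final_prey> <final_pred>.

Answer: 1 prey

Derivation:
Step 1: prey: 15+1-16=0; pred: 28+4-8=24
First extinction: prey at step 1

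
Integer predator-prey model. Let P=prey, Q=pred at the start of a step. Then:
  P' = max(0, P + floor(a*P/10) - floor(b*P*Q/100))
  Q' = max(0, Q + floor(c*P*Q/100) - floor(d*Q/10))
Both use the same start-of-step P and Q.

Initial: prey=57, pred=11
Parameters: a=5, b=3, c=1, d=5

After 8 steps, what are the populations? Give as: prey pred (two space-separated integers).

Step 1: prey: 57+28-18=67; pred: 11+6-5=12
Step 2: prey: 67+33-24=76; pred: 12+8-6=14
Step 3: prey: 76+38-31=83; pred: 14+10-7=17
Step 4: prey: 83+41-42=82; pred: 17+14-8=23
Step 5: prey: 82+41-56=67; pred: 23+18-11=30
Step 6: prey: 67+33-60=40; pred: 30+20-15=35
Step 7: prey: 40+20-42=18; pred: 35+14-17=32
Step 8: prey: 18+9-17=10; pred: 32+5-16=21

Answer: 10 21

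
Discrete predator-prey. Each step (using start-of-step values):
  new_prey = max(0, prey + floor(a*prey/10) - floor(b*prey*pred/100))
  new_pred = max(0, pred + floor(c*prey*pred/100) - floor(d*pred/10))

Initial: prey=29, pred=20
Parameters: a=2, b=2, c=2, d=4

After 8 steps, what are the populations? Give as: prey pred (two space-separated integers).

Step 1: prey: 29+5-11=23; pred: 20+11-8=23
Step 2: prey: 23+4-10=17; pred: 23+10-9=24
Step 3: prey: 17+3-8=12; pred: 24+8-9=23
Step 4: prey: 12+2-5=9; pred: 23+5-9=19
Step 5: prey: 9+1-3=7; pred: 19+3-7=15
Step 6: prey: 7+1-2=6; pred: 15+2-6=11
Step 7: prey: 6+1-1=6; pred: 11+1-4=8
Step 8: prey: 6+1-0=7; pred: 8+0-3=5

Answer: 7 5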